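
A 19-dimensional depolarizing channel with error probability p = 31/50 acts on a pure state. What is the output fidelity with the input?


F = (1-p) + p/d
= (1 - 0.6200) + 0.6200/19
= 0.3800 + 0.0326
= 0.4126

0.4126


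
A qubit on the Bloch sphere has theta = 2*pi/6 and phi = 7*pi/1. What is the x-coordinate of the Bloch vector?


theta = 1.0472, phi = 21.9911
r_x = sin(theta)*cos(phi) = 0.8660 * -1.0000
r_x = -0.8660

-0.8660


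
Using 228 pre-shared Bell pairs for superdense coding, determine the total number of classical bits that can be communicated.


Superdense coding allows 2 classical bits per shared entangled pair.
228 pair(s) -> 2 * 228 = 456 classical bits

456


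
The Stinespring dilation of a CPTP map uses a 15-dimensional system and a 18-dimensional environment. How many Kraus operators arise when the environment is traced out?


Tracing out the environment in an orthonormal basis {|i>_E} gives Kraus operators K_i = <i|_E U |0>_E.
Number of Kraus operators = dim(H_env) = d_env
= 18

18


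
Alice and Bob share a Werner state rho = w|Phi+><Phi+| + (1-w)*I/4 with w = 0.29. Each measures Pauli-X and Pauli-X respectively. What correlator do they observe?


|Phi+> = (|00> + |11>)/sqrt(2)
For the pure Bell state, <X_A X_B> = +1 (Bell-state Pauli correlator).
The maximally-mixed part I/4 has tr(I/4 * P tensor P) = 0 for any traceless Pauli P.
So <X_A X_B>_rho = w * (+1) + (1 - w) * 0
= 0.29 * (+1)
= 0.2900

0.2900


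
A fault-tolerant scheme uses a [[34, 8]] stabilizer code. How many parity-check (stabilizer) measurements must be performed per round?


For an [[n,k]] stabilizer code:
Number of stabilizer generators = n - k
= 34 - 8
= 26

26


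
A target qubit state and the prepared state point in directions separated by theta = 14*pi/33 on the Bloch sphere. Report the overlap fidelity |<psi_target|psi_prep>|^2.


For states separated by angle theta on Bloch sphere:
F = cos^2(theta/2)
theta = 14*pi/33 = 1.3328
theta/2 = 0.6664
cos(theta/2) = 0.7861
F = 0.6179

0.6179


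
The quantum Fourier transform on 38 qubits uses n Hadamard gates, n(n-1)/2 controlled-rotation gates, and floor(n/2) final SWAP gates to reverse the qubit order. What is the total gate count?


Hadamard gates: 38
Controlled rotations: n*(n-1)/2 = 38*37/2 = 703
SWAP gates: floor(n/2) = floor(38/2) = 19
Total = 38 + 703 + 19
= 760

760


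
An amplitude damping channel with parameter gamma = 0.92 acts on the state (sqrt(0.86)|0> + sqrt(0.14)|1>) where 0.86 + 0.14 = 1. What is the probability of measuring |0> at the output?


For amplitude damping with parameter gamma on state sqrt(a)|0> + sqrt(b)|1>:
alpha^2 = 0.86, beta^2 = 0.14
P(|0>) = alpha^2 + gamma * beta^2
= 0.86 + 0.92 * 0.14
= 0.86 + 0.1288
= 0.9888

0.9888


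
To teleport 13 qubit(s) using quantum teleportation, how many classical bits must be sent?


Quantum teleportation requires 2 classical bits per qubit teleported.
13 qubit(s) -> 2 * 13 = 26 classical bits

26


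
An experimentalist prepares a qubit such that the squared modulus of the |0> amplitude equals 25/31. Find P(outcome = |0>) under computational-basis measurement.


|alpha|^2 = 25/31 = 0.8065
|beta|^2 = 1 - 25/31 = 6/31 = 0.1935
P(|0>) = |alpha|^2 = 0.8065

0.8065


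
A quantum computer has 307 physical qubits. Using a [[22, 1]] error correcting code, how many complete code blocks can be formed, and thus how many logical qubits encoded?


Each code block uses 22 physical qubits for 1 logical qubit(s).
Number of complete blocks = floor(307 / 22) = 13
Logical qubits = 13 * 1
= 13

13


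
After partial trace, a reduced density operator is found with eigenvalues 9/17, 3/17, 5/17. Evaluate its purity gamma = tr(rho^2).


tr(rho^2) = sum of eigenvalues squared
= (9/17)^2 + (3/17)^2 + (5/17)^2
= (81 + 9 + 25) / 289
= 115/289
= 0.3979

0.3979


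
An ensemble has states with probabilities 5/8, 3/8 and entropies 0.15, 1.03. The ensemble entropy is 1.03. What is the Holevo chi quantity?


chi = S(rho) - sum_i p_i * S(rho_i)
Weighted entropy = 5/8 * 0.15 + 3/8 * 1.03
= 0.4800
chi = 1.03 - 0.4800
= 0.5500

0.5500


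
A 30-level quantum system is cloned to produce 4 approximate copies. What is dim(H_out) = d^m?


Output space = H^(tensor 4) where dim(H) = 30
dim = 30^4
= 900 (after 2 factors)
= 27000 (after 3 factors)
= 810000 (after 4 factors)
= 810000

810000


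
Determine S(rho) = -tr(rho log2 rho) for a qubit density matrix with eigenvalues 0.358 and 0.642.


S = -p*log2(p) - (1-p)*log2(1-p)
p = 0.3580, 1-p = 0.6420
= -0.3580 * log2(0.3580) - 0.6420 * log2(0.6420)
= -(-0.5305) - (-0.4105)
= 0.9410

0.9410


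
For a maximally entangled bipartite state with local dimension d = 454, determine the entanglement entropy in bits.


For a maximally entangled state in d x d:
S = log2(d) = log2(454)
= 8.8265

8.8265


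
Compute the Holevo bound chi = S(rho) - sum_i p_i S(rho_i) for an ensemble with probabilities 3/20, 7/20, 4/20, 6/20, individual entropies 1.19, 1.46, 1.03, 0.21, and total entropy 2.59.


chi = S(rho) - sum_i p_i * S(rho_i)
Weighted entropy = 3/20 * 1.19 + 7/20 * 1.46 + 4/20 * 1.03 + 6/20 * 0.21
= 0.9585
chi = 2.59 - 0.9585
= 1.6315

1.6315


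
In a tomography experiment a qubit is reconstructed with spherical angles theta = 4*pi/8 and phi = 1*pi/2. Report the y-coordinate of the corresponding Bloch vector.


theta = 1.5708, phi = 1.5708
r_y = sin(theta)*sin(phi) = 1.0000 * 1.0000
r_y = 1.0000

1.0000


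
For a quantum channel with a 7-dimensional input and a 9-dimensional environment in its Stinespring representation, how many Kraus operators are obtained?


Tracing out the environment in an orthonormal basis {|i>_E} gives Kraus operators K_i = <i|_E U |0>_E.
Number of Kraus operators = dim(H_env) = d_env
= 9

9


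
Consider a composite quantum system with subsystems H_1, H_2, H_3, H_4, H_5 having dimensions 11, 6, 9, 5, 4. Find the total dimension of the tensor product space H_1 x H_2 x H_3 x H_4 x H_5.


dim(H_1 x H_2 x H_3 x H_4 x H_5) = 11 * 6 * 9 * 5 * 4
= 66 * 9 * 5 * 4
= 594 * 5 * 4
= 2970 * 4
= 11880

11880


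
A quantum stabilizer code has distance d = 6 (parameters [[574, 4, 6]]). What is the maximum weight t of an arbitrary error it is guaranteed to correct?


Code parameters: [[574, 4, 6]], distance d = 6.
Number of correctable errors = floor((d-1)/2)
= floor((6 - 1)/2)
= floor(5/2)
= 2

2


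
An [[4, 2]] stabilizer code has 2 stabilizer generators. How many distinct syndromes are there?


Each stabilizer generator gives a binary (+1 or -1) measurement outcome.
With 2 independent generators:
Total syndromes = 2^2
= 4

4


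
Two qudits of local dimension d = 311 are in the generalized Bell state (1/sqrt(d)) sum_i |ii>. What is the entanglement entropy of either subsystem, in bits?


For a maximally entangled state in d x d:
S = log2(d) = log2(311)
= 8.2808

8.2808


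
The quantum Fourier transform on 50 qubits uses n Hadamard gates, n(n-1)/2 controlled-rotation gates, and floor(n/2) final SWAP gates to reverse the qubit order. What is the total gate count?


Hadamard gates: 50
Controlled rotations: n*(n-1)/2 = 50*49/2 = 1225
SWAP gates: floor(n/2) = floor(50/2) = 25
Total = 50 + 1225 + 25
= 1300

1300


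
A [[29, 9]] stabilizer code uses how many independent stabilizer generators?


For an [[n,k]] stabilizer code:
Number of stabilizer generators = n - k
= 29 - 9
= 20

20


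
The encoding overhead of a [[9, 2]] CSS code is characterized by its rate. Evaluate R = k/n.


Code rate R = k/n
= 2/9
= 0.2222

0.2222


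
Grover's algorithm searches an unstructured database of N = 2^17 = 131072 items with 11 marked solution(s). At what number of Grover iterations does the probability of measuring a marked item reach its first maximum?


After j Grover iterations the success probability is P(j) = sin^2((2j+1)*theta), where sin(theta) = sqrt(k/N).
N = 2^17 = 131072, k = 11
sin(theta) = sqrt(k/N) = 0.009160968281
theta = arcsin(sqrt(k/N)) = 0.009161096422 rad
P(j) reaches its first maximum when (2j+1)*theta is as close as possible to pi/2, i.e. j = round(pi/(4*theta) - 1/2).
pi/(4*theta) - 1/2 = 85.2319
(For comparison, the common estimate pi/4 * sqrt(N/k) = 85.7331; the exact maximiser is used here.)
Optimal iterations = 85

85


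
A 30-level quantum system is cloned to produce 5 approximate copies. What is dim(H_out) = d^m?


Output space = H^(tensor 5) where dim(H) = 30
dim = 30^5
= 900 (after 2 factors)
= 27000 (after 3 factors)
= 810000 (after 4 factors)
= 24300000 (after 5 factors)
= 24300000

24300000


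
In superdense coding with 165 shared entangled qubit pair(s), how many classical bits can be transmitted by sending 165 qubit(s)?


Superdense coding allows 2 classical bits per shared entangled pair.
165 pair(s) -> 2 * 165 = 330 classical bits

330


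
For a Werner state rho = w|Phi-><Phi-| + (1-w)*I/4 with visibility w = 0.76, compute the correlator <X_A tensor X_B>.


|Phi-> = (|00> - |11>)/sqrt(2)
For the pure Bell state, <X_A X_B> = -1 (Bell-state Pauli correlator).
The maximally-mixed part I/4 has tr(I/4 * P tensor P) = 0 for any traceless Pauli P.
So <X_A X_B>_rho = w * (-1) + (1 - w) * 0
= 0.76 * (-1)
= -0.7600

-0.7600


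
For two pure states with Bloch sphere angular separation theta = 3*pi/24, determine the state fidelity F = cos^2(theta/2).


For states separated by angle theta on Bloch sphere:
F = cos^2(theta/2)
theta = 3*pi/24 = 0.3927
theta/2 = 0.1963
cos(theta/2) = 0.9808
F = 0.9619

0.9619


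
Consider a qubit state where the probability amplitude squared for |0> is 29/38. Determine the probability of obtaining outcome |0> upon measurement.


|alpha|^2 = 29/38 = 0.7632
|beta|^2 = 1 - 29/38 = 9/38 = 0.2368
P(|0>) = |alpha|^2 = 0.7632

0.7632


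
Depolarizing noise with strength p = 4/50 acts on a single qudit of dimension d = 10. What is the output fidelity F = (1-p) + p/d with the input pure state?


F = (1-p) + p/d
= (1 - 0.0800) + 0.0800/10
= 0.9200 + 0.0080
= 0.9280

0.9280


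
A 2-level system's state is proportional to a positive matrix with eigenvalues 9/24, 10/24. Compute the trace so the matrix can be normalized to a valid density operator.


tr(M) = sum of eigenvalues
= 9/24 + 10/24
= 19/24
= 0.7917

0.7917


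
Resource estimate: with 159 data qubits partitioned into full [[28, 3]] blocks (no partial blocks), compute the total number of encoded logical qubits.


Each code block uses 28 physical qubits for 3 logical qubit(s).
Number of complete blocks = floor(159 / 28) = 5
Logical qubits = 5 * 3
= 15

15


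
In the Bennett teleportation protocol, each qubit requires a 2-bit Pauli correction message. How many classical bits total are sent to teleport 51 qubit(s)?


Quantum teleportation requires 2 classical bits per qubit teleported.
51 qubit(s) -> 2 * 51 = 102 classical bits

102


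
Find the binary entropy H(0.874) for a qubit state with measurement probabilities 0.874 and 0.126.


S = -p*log2(p) - (1-p)*log2(1-p)
p = 0.8740, 1-p = 0.1260
= -0.8740 * log2(0.8740) - 0.1260 * log2(0.1260)
= -(-0.1698) - (-0.3766)
= 0.5464

0.5464


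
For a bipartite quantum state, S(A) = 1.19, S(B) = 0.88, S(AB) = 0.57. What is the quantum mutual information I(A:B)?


I(A:B) = S(A) + S(B) - S(AB)
= 1.19 + 0.88 - 0.57
= 1.5000

1.5000


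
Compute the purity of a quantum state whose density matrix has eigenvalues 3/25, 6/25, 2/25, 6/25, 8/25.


tr(rho^2) = sum of eigenvalues squared
= (3/25)^2 + (6/25)^2 + (2/25)^2 + (6/25)^2 + (8/25)^2
= (9 + 36 + 4 + 36 + 64) / 625
= 149/625
= 0.2384

0.2384


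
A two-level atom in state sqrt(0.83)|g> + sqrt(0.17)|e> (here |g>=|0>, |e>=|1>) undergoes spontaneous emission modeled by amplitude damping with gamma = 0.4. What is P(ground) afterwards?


For amplitude damping with parameter gamma on state sqrt(a)|0> + sqrt(b)|1>:
alpha^2 = 0.83, beta^2 = 0.17
P(|0>) = alpha^2 + gamma * beta^2
= 0.83 + 0.4 * 0.17
= 0.83 + 0.0680
= 0.8980

0.8980


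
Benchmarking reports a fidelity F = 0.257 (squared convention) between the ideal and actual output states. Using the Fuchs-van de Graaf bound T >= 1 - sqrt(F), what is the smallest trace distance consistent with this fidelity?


Fuchs-van de Graaf (squared-fidelity convention): 1 - sqrt(F) <= T <= sqrt(1 - F).
Lower bound: T >= 1 - sqrt(F)
sqrt(F) = sqrt(0.257) = 0.5070
T >= 1 - 0.5070
T >= 0.4930

0.4930


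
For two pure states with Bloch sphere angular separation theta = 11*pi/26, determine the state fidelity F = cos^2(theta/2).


For states separated by angle theta on Bloch sphere:
F = cos^2(theta/2)
theta = 11*pi/26 = 1.3291
theta/2 = 0.6646
cos(theta/2) = 0.7872
F = 0.6197

0.6197


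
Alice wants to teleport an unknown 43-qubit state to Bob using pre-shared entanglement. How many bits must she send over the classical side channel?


Quantum teleportation requires 2 classical bits per qubit teleported.
43 qubit(s) -> 2 * 43 = 86 classical bits

86


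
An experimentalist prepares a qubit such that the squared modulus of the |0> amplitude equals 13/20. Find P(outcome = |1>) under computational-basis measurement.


|alpha|^2 = 13/20 = 0.6500
|beta|^2 = 1 - 13/20 = 7/20 = 0.3500
P(|1>) = |beta|^2 = 0.3500

0.3500


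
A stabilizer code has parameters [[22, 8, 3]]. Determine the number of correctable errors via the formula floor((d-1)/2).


Code parameters: [[22, 8, 3]], distance d = 3.
Number of correctable errors = floor((d-1)/2)
= floor((3 - 1)/2)
= floor(2/2)
= 1

1


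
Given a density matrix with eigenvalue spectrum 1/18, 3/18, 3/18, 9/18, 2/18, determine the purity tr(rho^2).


tr(rho^2) = sum of eigenvalues squared
= (1/18)^2 + (3/18)^2 + (3/18)^2 + (9/18)^2 + (2/18)^2
= (1 + 9 + 9 + 81 + 4) / 324
= 104/324
= 0.3210

0.3210


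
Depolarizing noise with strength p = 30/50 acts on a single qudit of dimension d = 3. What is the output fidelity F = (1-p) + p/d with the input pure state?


F = (1-p) + p/d
= (1 - 0.6000) + 0.6000/3
= 0.4000 + 0.2000
= 0.6000

0.6000


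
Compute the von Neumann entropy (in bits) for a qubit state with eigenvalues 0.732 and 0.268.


S = -p*log2(p) - (1-p)*log2(1-p)
p = 0.7320, 1-p = 0.2680
= -0.7320 * log2(0.7320) - 0.2680 * log2(0.2680)
= -(-0.3295) - (-0.5091)
= 0.8386

0.8386


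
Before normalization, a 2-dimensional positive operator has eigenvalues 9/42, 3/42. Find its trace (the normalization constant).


tr(M) = sum of eigenvalues
= 9/42 + 3/42
= 12/42
= 0.2857

0.2857


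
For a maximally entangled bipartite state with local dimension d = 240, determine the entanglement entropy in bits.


For a maximally entangled state in d x d:
S = log2(d) = log2(240)
= 7.9069

7.9069


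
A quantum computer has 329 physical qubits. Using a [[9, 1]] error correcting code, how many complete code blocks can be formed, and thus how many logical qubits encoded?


Each code block uses 9 physical qubits for 1 logical qubit(s).
Number of complete blocks = floor(329 / 9) = 36
Logical qubits = 36 * 1
= 36

36


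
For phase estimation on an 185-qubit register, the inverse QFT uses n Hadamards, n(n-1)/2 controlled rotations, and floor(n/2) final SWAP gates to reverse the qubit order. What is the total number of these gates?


Hadamard gates: 185
Controlled rotations: n*(n-1)/2 = 185*184/2 = 17020
SWAP gates: floor(n/2) = floor(185/2) = 92
Total = 185 + 17020 + 92
= 17297

17297


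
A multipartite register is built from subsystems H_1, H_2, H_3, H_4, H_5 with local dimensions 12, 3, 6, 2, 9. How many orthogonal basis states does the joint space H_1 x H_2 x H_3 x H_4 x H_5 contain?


dim(H_1 x H_2 x H_3 x H_4 x H_5) = 12 * 3 * 6 * 2 * 9
= 36 * 6 * 2 * 9
= 216 * 2 * 9
= 432 * 9
= 3888

3888


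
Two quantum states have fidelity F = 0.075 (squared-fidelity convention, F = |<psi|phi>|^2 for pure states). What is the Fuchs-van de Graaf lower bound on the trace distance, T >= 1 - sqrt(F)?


Fuchs-van de Graaf (squared-fidelity convention): 1 - sqrt(F) <= T <= sqrt(1 - F).
Lower bound: T >= 1 - sqrt(F)
sqrt(F) = sqrt(0.075) = 0.2739
T >= 1 - 0.2739
T >= 0.7261

0.7261


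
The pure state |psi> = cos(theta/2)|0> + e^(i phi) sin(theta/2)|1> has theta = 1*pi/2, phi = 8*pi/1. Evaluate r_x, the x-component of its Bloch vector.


theta = 1.5708, phi = 25.1327
r_x = sin(theta)*cos(phi) = 1.0000 * 1.0000
r_x = 1.0000

1.0000


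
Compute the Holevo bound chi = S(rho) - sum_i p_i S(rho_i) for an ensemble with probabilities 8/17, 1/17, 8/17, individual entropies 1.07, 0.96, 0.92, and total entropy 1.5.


chi = S(rho) - sum_i p_i * S(rho_i)
Weighted entropy = 8/17 * 1.07 + 1/17 * 0.96 + 8/17 * 0.92
= 0.9929
chi = 1.5 - 0.9929
= 0.5071

0.5071


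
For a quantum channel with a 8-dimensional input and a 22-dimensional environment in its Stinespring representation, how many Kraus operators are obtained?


Tracing out the environment in an orthonormal basis {|i>_E} gives Kraus operators K_i = <i|_E U |0>_E.
Number of Kraus operators = dim(H_env) = d_env
= 22

22


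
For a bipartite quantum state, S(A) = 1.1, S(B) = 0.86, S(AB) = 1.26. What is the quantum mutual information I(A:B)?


I(A:B) = S(A) + S(B) - S(AB)
= 1.1 + 0.86 - 1.26
= 0.7000

0.7000


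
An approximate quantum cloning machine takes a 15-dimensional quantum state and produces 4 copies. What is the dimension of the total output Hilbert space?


Output space = H^(tensor 4) where dim(H) = 15
dim = 15^4
= 225 (after 2 factors)
= 3375 (after 3 factors)
= 50625 (after 4 factors)
= 50625

50625


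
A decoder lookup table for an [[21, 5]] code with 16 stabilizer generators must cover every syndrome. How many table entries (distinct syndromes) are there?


Each stabilizer generator gives a binary (+1 or -1) measurement outcome.
With 16 independent generators:
Total syndromes = 2^16
= 65536

65536


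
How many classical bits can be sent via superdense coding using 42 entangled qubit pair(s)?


Superdense coding allows 2 classical bits per shared entangled pair.
42 pair(s) -> 2 * 42 = 84 classical bits

84


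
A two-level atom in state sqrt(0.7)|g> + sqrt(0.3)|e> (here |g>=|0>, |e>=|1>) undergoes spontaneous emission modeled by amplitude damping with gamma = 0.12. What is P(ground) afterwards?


For amplitude damping with parameter gamma on state sqrt(a)|0> + sqrt(b)|1>:
alpha^2 = 0.7, beta^2 = 0.3
P(|0>) = alpha^2 + gamma * beta^2
= 0.7 + 0.12 * 0.3
= 0.7 + 0.0360
= 0.7360

0.7360


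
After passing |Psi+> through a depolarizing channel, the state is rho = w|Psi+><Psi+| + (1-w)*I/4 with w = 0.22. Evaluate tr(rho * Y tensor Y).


|Psi+> = (|01> + |10>)/sqrt(2)
For the pure Bell state, <Y_A Y_B> = +1 (Bell-state Pauli correlator).
The maximally-mixed part I/4 has tr(I/4 * P tensor P) = 0 for any traceless Pauli P.
So <Y_A Y_B>_rho = w * (+1) + (1 - w) * 0
= 0.22 * (+1)
= 0.2200

0.2200


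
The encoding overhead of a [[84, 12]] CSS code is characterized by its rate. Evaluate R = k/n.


Code rate R = k/n
= 12/84
= 0.1429

0.1429


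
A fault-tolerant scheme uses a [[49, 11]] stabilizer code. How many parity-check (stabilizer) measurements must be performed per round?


For an [[n,k]] stabilizer code:
Number of stabilizer generators = n - k
= 49 - 11
= 38

38


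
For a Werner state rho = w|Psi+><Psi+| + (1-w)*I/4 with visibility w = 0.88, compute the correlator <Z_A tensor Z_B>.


|Psi+> = (|01> + |10>)/sqrt(2)
For the pure Bell state, <Z_A Z_B> = -1 (Bell-state Pauli correlator).
The maximally-mixed part I/4 has tr(I/4 * P tensor P) = 0 for any traceless Pauli P.
So <Z_A Z_B>_rho = w * (-1) + (1 - w) * 0
= 0.88 * (-1)
= -0.8800

-0.8800


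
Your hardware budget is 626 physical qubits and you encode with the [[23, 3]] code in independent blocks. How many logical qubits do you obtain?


Each code block uses 23 physical qubits for 3 logical qubit(s).
Number of complete blocks = floor(626 / 23) = 27
Logical qubits = 27 * 3
= 81

81


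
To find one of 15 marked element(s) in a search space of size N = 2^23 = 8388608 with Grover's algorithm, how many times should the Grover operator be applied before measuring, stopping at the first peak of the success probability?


After j Grover iterations the success probability is P(j) = sin^2((2j+1)*theta), where sin(theta) = sqrt(k/N).
N = 2^23 = 8388608, k = 15
sin(theta) = sqrt(k/N) = 0.001337213275
theta = arcsin(sqrt(k/N)) = 0.001337213674 rad
P(j) reaches its first maximum when (2j+1)*theta is as close as possible to pi/2, i.e. j = round(pi/(4*theta) - 1/2).
pi/(4*theta) - 1/2 = 586.8393
(For comparison, the common estimate pi/4 * sqrt(N/k) = 587.3395; the exact maximiser is used here.)
Optimal iterations = 587

587


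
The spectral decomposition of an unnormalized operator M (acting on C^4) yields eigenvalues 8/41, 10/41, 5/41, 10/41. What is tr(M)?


tr(M) = sum of eigenvalues
= 8/41 + 10/41 + 5/41 + 10/41
= 33/41
= 0.8049

0.8049


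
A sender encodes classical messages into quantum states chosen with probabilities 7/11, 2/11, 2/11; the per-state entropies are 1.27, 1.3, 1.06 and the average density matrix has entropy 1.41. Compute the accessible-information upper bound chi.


chi = S(rho) - sum_i p_i * S(rho_i)
Weighted entropy = 7/11 * 1.27 + 2/11 * 1.3 + 2/11 * 1.06
= 1.2373
chi = 1.41 - 1.2373
= 0.1727

0.1727


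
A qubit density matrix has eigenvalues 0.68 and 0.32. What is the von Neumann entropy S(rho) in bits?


S = -p*log2(p) - (1-p)*log2(1-p)
p = 0.6800, 1-p = 0.3200
= -0.6800 * log2(0.6800) - 0.3200 * log2(0.3200)
= -(-0.3783) - (-0.5260)
= 0.9044

0.9044


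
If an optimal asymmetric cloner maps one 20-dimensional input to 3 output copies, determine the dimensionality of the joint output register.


Output space = H^(tensor 3) where dim(H) = 20
dim = 20^3
= 400 (after 2 factors)
= 8000 (after 3 factors)
= 8000

8000


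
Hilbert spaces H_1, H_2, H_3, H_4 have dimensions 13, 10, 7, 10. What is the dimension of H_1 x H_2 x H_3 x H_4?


dim(H_1 x H_2 x H_3 x H_4) = 13 * 10 * 7 * 10
= 130 * 7 * 10
= 910 * 10
= 9100

9100


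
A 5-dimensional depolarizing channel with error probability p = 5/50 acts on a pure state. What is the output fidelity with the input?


F = (1-p) + p/d
= (1 - 0.1000) + 0.1000/5
= 0.9000 + 0.0200
= 0.9200

0.9200


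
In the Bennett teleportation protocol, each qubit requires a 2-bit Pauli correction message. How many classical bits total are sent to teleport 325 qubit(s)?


Quantum teleportation requires 2 classical bits per qubit teleported.
325 qubit(s) -> 2 * 325 = 650 classical bits

650


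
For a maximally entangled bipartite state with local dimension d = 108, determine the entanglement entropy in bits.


For a maximally entangled state in d x d:
S = log2(d) = log2(108)
= 6.7549

6.7549


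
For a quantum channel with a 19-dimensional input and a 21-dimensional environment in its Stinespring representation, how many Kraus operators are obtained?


Tracing out the environment in an orthonormal basis {|i>_E} gives Kraus operators K_i = <i|_E U |0>_E.
Number of Kraus operators = dim(H_env) = d_env
= 21

21


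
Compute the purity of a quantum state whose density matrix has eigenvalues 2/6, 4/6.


tr(rho^2) = sum of eigenvalues squared
= (2/6)^2 + (4/6)^2
= (4 + 16) / 36
= 20/36
= 0.5556

0.5556


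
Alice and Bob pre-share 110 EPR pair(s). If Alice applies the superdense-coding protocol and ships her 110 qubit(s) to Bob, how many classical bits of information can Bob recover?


Superdense coding allows 2 classical bits per shared entangled pair.
110 pair(s) -> 2 * 110 = 220 classical bits

220


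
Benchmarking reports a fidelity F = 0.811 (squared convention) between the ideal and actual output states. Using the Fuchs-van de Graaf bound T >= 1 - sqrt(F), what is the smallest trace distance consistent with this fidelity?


Fuchs-van de Graaf (squared-fidelity convention): 1 - sqrt(F) <= T <= sqrt(1 - F).
Lower bound: T >= 1 - sqrt(F)
sqrt(F) = sqrt(0.811) = 0.9006
T >= 1 - 0.9006
T >= 0.0994

0.0994


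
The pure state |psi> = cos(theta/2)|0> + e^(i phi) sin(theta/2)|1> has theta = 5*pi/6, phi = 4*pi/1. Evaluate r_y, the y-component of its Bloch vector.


theta = 2.6180, phi = 12.5664
r_y = sin(theta)*sin(phi) = 0.5000 * 0.0000
r_y = 0.0000

0.0000


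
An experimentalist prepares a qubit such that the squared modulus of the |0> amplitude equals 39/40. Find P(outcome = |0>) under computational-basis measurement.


|alpha|^2 = 39/40 = 0.9750
|beta|^2 = 1 - 39/40 = 1/40 = 0.0250
P(|0>) = |alpha|^2 = 0.9750

0.9750


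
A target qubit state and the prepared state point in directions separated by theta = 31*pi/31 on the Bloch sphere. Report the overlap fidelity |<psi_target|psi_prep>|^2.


For states separated by angle theta on Bloch sphere:
F = cos^2(theta/2)
theta = 31*pi/31 = 3.1416
theta/2 = 1.5708
cos(theta/2) = 0.0000
F = 0.0000

0.0000


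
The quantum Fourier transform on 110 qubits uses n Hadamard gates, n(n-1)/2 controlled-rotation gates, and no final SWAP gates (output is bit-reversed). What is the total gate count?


Hadamard gates: 110
Controlled rotations: n*(n-1)/2 = 110*109/2 = 5995
SWAP gates: 0 (omitted)
Total = 110 + 5995
= 6105

6105


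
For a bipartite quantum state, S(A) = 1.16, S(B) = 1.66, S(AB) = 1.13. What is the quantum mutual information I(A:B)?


I(A:B) = S(A) + S(B) - S(AB)
= 1.16 + 1.66 - 1.13
= 1.6900

1.6900


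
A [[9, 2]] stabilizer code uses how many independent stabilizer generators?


For an [[n,k]] stabilizer code:
Number of stabilizer generators = n - k
= 9 - 2
= 7

7


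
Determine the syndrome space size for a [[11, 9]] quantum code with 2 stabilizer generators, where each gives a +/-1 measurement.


Each stabilizer generator gives a binary (+1 or -1) measurement outcome.
With 2 independent generators:
Total syndromes = 2^2
= 4

4


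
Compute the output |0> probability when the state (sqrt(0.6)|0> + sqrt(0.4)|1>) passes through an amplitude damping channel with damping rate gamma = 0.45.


For amplitude damping with parameter gamma on state sqrt(a)|0> + sqrt(b)|1>:
alpha^2 = 0.6, beta^2 = 0.4
P(|0>) = alpha^2 + gamma * beta^2
= 0.6 + 0.45 * 0.4
= 0.6 + 0.1800
= 0.7800

0.7800


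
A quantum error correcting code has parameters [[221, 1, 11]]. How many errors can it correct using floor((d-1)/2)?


Code parameters: [[221, 1, 11]], distance d = 11.
Number of correctable errors = floor((d-1)/2)
= floor((11 - 1)/2)
= floor(10/2)
= 5

5


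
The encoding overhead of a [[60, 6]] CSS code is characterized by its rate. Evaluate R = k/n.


Code rate R = k/n
= 6/60
= 0.1000

0.1000


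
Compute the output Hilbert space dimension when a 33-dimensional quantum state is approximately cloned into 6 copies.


Output space = H^(tensor 6) where dim(H) = 33
dim = 33^6
= 1089 (after 2 factors)
= 35937 (after 3 factors)
= 1185921 (after 4 factors)
= 39135393 (after 5 factors)
= 1291467969 (after 6 factors)
= 1291467969

1291467969


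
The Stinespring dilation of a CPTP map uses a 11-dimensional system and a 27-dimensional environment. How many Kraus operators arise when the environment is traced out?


Tracing out the environment in an orthonormal basis {|i>_E} gives Kraus operators K_i = <i|_E U |0>_E.
Number of Kraus operators = dim(H_env) = d_env
= 27

27


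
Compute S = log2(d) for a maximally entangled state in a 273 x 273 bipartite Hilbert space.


For a maximally entangled state in d x d:
S = log2(d) = log2(273)
= 8.0928

8.0928


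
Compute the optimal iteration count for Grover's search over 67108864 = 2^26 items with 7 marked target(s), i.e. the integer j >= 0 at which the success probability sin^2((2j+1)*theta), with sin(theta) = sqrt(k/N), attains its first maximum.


After j Grover iterations the success probability is P(j) = sin^2((2j+1)*theta), where sin(theta) = sqrt(k/N).
N = 2^26 = 67108864, k = 7
sin(theta) = sqrt(k/N) = 0.0003229676893
theta = arcsin(sqrt(k/N)) = 0.000322967695 rad
P(j) reaches its first maximum when (2j+1)*theta is as close as possible to pi/2, i.e. j = round(pi/(4*theta) - 1/2).
pi/(4*theta) - 1/2 = 2431.3165
(For comparison, the common estimate pi/4 * sqrt(N/k) = 2431.8165; the exact maximiser is used here.)
Optimal iterations = 2431

2431


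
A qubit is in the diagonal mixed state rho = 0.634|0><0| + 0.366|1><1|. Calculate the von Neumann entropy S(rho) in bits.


S = -p*log2(p) - (1-p)*log2(1-p)
p = 0.6340, 1-p = 0.3660
= -0.6340 * log2(0.6340) - 0.3660 * log2(0.3660)
= -(-0.4168) - (-0.5307)
= 0.9476

0.9476


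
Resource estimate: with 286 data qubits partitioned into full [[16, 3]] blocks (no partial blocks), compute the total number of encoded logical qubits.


Each code block uses 16 physical qubits for 3 logical qubit(s).
Number of complete blocks = floor(286 / 16) = 17
Logical qubits = 17 * 3
= 51

51


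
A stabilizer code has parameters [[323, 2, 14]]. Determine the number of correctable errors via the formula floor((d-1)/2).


Code parameters: [[323, 2, 14]], distance d = 14.
Number of correctable errors = floor((d-1)/2)
= floor((14 - 1)/2)
= floor(13/2)
= 6

6


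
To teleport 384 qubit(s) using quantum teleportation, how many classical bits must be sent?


Quantum teleportation requires 2 classical bits per qubit teleported.
384 qubit(s) -> 2 * 384 = 768 classical bits

768


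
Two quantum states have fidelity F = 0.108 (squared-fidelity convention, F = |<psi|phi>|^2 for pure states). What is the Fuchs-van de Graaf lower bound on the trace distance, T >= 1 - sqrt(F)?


Fuchs-van de Graaf (squared-fidelity convention): 1 - sqrt(F) <= T <= sqrt(1 - F).
Lower bound: T >= 1 - sqrt(F)
sqrt(F) = sqrt(0.108) = 0.3286
T >= 1 - 0.3286
T >= 0.6714

0.6714


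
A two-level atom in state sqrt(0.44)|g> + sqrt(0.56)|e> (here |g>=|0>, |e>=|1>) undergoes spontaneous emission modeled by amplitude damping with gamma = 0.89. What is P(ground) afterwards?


For amplitude damping with parameter gamma on state sqrt(a)|0> + sqrt(b)|1>:
alpha^2 = 0.44, beta^2 = 0.56
P(|0>) = alpha^2 + gamma * beta^2
= 0.44 + 0.89 * 0.56
= 0.44 + 0.4984
= 0.9384

0.9384


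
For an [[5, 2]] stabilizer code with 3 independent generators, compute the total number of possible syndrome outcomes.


Each stabilizer generator gives a binary (+1 or -1) measurement outcome.
With 3 independent generators:
Total syndromes = 2^3
= 8

8


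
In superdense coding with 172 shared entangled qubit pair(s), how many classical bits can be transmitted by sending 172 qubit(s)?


Superdense coding allows 2 classical bits per shared entangled pair.
172 pair(s) -> 2 * 172 = 344 classical bits

344


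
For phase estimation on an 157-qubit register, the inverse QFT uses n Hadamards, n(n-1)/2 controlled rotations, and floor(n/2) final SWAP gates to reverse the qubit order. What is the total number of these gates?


Hadamard gates: 157
Controlled rotations: n*(n-1)/2 = 157*156/2 = 12246
SWAP gates: floor(n/2) = floor(157/2) = 78
Total = 157 + 12246 + 78
= 12481

12481


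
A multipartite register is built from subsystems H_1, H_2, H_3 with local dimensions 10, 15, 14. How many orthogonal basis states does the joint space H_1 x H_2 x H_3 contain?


dim(H_1 x H_2 x H_3) = 10 * 15 * 14
= 150 * 14
= 2100

2100


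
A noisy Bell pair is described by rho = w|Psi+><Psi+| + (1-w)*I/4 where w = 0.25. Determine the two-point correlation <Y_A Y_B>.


|Psi+> = (|01> + |10>)/sqrt(2)
For the pure Bell state, <Y_A Y_B> = +1 (Bell-state Pauli correlator).
The maximally-mixed part I/4 has tr(I/4 * P tensor P) = 0 for any traceless Pauli P.
So <Y_A Y_B>_rho = w * (+1) + (1 - w) * 0
= 0.25 * (+1)
= 0.2500

0.2500


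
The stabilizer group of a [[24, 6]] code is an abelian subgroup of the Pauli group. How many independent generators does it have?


For an [[n,k]] stabilizer code:
Number of stabilizer generators = n - k
= 24 - 6
= 18

18


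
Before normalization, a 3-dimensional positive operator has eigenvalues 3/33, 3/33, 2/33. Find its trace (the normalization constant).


tr(M) = sum of eigenvalues
= 3/33 + 3/33 + 2/33
= 8/33
= 0.2424

0.2424


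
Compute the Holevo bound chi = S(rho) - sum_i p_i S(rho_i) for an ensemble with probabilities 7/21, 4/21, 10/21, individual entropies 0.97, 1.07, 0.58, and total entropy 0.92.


chi = S(rho) - sum_i p_i * S(rho_i)
Weighted entropy = 7/21 * 0.97 + 4/21 * 1.07 + 10/21 * 0.58
= 0.8033
chi = 0.92 - 0.8033
= 0.1167

0.1167


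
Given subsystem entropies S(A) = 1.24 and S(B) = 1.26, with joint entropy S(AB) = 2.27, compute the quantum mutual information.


I(A:B) = S(A) + S(B) - S(AB)
= 1.24 + 1.26 - 2.27
= 0.2300

0.2300


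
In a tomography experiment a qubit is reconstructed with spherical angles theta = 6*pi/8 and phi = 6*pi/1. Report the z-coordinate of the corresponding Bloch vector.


theta = 2.3562, phi = 18.8496
r_z = cos(theta) = -0.7071

-0.7071


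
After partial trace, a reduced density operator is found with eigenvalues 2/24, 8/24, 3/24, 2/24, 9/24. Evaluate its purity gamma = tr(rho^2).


tr(rho^2) = sum of eigenvalues squared
= (2/24)^2 + (8/24)^2 + (3/24)^2 + (2/24)^2 + (9/24)^2
= (4 + 64 + 9 + 4 + 81) / 576
= 162/576
= 0.2812

0.2812


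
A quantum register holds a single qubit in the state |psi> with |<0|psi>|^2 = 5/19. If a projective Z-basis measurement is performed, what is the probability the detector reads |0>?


|alpha|^2 = 5/19 = 0.2632
|beta|^2 = 1 - 5/19 = 14/19 = 0.7368
P(|0>) = |alpha|^2 = 0.2632

0.2632


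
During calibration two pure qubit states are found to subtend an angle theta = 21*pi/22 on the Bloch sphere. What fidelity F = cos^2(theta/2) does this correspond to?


For states separated by angle theta on Bloch sphere:
F = cos^2(theta/2)
theta = 21*pi/22 = 2.9988
theta/2 = 1.4994
cos(theta/2) = 0.0713
F = 0.0051

0.0051


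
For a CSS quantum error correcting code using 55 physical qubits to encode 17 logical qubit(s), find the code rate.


Code rate R = k/n
= 17/55
= 0.3091

0.3091


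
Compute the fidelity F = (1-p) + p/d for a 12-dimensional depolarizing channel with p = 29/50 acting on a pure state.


F = (1-p) + p/d
= (1 - 0.5800) + 0.5800/12
= 0.4200 + 0.0483
= 0.4683

0.4683


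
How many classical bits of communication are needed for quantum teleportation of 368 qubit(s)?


Quantum teleportation requires 2 classical bits per qubit teleported.
368 qubit(s) -> 2 * 368 = 736 classical bits

736


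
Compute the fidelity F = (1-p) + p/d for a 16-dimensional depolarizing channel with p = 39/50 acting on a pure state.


F = (1-p) + p/d
= (1 - 0.7800) + 0.7800/16
= 0.2200 + 0.0488
= 0.2687

0.2687


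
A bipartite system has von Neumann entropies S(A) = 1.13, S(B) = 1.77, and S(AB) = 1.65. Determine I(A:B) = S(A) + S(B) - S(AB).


I(A:B) = S(A) + S(B) - S(AB)
= 1.13 + 1.77 - 1.65
= 1.2500

1.2500


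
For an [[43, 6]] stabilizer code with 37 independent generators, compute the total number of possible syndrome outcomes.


Each stabilizer generator gives a binary (+1 or -1) measurement outcome.
With 37 independent generators:
Total syndromes = 2^37
= 137438953472

137438953472


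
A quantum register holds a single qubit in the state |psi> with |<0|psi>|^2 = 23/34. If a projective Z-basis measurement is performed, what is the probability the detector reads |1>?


|alpha|^2 = 23/34 = 0.6765
|beta|^2 = 1 - 23/34 = 11/34 = 0.3235
P(|1>) = |beta|^2 = 0.3235

0.3235


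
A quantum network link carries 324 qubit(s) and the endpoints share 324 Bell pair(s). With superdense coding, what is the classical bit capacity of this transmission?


Superdense coding allows 2 classical bits per shared entangled pair.
324 pair(s) -> 2 * 324 = 648 classical bits

648


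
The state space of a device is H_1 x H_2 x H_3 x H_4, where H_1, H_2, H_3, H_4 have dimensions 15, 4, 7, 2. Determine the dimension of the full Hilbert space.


dim(H_1 x H_2 x H_3 x H_4) = 15 * 4 * 7 * 2
= 60 * 7 * 2
= 420 * 2
= 840

840


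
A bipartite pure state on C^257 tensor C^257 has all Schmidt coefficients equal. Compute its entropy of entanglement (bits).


For a maximally entangled state in d x d:
S = log2(d) = log2(257)
= 8.0056

8.0056


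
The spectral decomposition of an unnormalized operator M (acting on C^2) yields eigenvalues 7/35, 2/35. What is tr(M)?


tr(M) = sum of eigenvalues
= 7/35 + 2/35
= 9/35
= 0.2571

0.2571


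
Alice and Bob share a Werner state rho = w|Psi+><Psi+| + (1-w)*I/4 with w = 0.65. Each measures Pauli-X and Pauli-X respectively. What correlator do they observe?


|Psi+> = (|01> + |10>)/sqrt(2)
For the pure Bell state, <X_A X_B> = +1 (Bell-state Pauli correlator).
The maximally-mixed part I/4 has tr(I/4 * P tensor P) = 0 for any traceless Pauli P.
So <X_A X_B>_rho = w * (+1) + (1 - w) * 0
= 0.65 * (+1)
= 0.6500

0.6500


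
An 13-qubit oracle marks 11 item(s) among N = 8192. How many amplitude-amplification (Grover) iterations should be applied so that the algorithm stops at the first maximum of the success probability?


After j Grover iterations the success probability is P(j) = sin^2((2j+1)*theta), where sin(theta) = sqrt(k/N).
N = 2^13 = 8192, k = 11
sin(theta) = sqrt(k/N) = 0.03664387312
theta = arcsin(sqrt(k/N)) = 0.03665207882 rad
P(j) reaches its first maximum when (2j+1)*theta is as close as possible to pi/2, i.e. j = round(pi/(4*theta) - 1/2).
pi/(4*theta) - 1/2 = 20.9285
(For comparison, the common estimate pi/4 * sqrt(N/k) = 21.4333; the exact maximiser is used here.)
Optimal iterations = 21

21


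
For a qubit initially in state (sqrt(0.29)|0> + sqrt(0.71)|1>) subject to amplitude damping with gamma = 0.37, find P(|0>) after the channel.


For amplitude damping with parameter gamma on state sqrt(a)|0> + sqrt(b)|1>:
alpha^2 = 0.29, beta^2 = 0.71
P(|0>) = alpha^2 + gamma * beta^2
= 0.29 + 0.37 * 0.71
= 0.29 + 0.2627
= 0.5527

0.5527


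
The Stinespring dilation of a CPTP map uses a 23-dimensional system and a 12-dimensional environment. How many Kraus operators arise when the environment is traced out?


Tracing out the environment in an orthonormal basis {|i>_E} gives Kraus operators K_i = <i|_E U |0>_E.
Number of Kraus operators = dim(H_env) = d_env
= 12

12


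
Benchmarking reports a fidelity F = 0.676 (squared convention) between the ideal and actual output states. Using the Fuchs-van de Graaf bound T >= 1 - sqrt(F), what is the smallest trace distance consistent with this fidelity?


Fuchs-van de Graaf (squared-fidelity convention): 1 - sqrt(F) <= T <= sqrt(1 - F).
Lower bound: T >= 1 - sqrt(F)
sqrt(F) = sqrt(0.676) = 0.8222
T >= 1 - 0.8222
T >= 0.1778

0.1778


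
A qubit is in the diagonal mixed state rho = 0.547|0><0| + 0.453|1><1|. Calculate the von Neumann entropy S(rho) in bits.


S = -p*log2(p) - (1-p)*log2(1-p)
p = 0.5470, 1-p = 0.4530
= -0.5470 * log2(0.5470) - 0.4530 * log2(0.4530)
= -(-0.4761) - (-0.5175)
= 0.9936

0.9936


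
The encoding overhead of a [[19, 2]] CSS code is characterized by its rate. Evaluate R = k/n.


Code rate R = k/n
= 2/19
= 0.1053

0.1053


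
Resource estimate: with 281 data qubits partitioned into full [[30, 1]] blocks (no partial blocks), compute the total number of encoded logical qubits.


Each code block uses 30 physical qubits for 1 logical qubit(s).
Number of complete blocks = floor(281 / 30) = 9
Logical qubits = 9 * 1
= 9

9


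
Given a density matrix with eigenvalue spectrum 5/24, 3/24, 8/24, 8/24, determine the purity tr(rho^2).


tr(rho^2) = sum of eigenvalues squared
= (5/24)^2 + (3/24)^2 + (8/24)^2 + (8/24)^2
= (25 + 9 + 64 + 64) / 576
= 162/576
= 0.2812

0.2812


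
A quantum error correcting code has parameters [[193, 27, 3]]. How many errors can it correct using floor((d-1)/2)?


Code parameters: [[193, 27, 3]], distance d = 3.
Number of correctable errors = floor((d-1)/2)
= floor((3 - 1)/2)
= floor(2/2)
= 1

1
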